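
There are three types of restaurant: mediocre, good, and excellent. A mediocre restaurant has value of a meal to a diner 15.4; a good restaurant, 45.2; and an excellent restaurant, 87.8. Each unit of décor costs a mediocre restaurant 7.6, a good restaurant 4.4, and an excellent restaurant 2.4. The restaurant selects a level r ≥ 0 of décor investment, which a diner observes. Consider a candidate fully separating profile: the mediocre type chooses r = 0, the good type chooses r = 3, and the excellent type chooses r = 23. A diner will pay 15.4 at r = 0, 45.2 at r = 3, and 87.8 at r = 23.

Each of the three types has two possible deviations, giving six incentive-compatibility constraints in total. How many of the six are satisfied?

Good (own payoff 45.2 − 4.4×3 = 32): to r=0 gives 15.4 → no gain ✓; to r=23 gives 87.8 − 4.4×23 = -13.4 → no gain ✓.
Excellent (own payoff 87.8 − 2.4×23 = 32.6): to r=0 gives 15.4 → no gain ✓; to r=3 gives 45.2 − 2.4×3 = 38 → profitable ✗.
Mediocre (own payoff 15.4): to r=3 gives 45.2 − 7.6×3 = 22.4 → profitable ✗; to r=23 gives 87.8 − 7.6×23 = -87 → no gain ✓.
4 of the 6 constraints hold; not an equilibrium.

4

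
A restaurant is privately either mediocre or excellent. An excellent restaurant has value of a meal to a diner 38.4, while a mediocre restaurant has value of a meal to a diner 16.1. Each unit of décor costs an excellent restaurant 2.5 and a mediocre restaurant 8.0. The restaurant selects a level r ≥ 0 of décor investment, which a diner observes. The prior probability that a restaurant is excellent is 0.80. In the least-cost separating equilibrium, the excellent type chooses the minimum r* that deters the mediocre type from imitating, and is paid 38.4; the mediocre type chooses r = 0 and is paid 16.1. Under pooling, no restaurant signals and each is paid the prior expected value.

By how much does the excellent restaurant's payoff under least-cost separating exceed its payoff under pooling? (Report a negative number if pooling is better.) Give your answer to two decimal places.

-2.51

Least-cost separating signal: r* solves 16.1 = 38.4 − 8.0·r*, so r* = (38.4 − 16.1)/8.0 = 2.7875.
Excellent type's separating payoff: 38.4 − 2.5 × r* = 38.4 − 2.5 × (38.4 − 16.1)/8.0 = 38.4 − 55.75/8.0 ≈ 31.4313.
Pooling payoff: 0.80 × 38.4 + 0.20 × 16.1 = 33.94.
Difference: 31.4313 − 33.94 = -2.5087, i.e. -2.51 to two decimal places.
The excellent type would prefer the pooling outcome.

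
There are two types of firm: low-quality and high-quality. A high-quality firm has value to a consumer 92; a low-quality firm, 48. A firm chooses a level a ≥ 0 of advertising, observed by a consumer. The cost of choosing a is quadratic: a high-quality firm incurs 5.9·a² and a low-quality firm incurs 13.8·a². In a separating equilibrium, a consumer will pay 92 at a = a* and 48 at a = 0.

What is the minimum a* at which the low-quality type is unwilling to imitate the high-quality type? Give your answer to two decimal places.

The low-quality type at a = 0 receives 48; imitating at a* yields 92 − 13.8·a*².
Indifference: 48 = 92 − 13.8·a*², so a*² = (92 − 48) / 13.8 ≈ 3.1884.
a* = √3.1884 ≈ 1.79.

1.79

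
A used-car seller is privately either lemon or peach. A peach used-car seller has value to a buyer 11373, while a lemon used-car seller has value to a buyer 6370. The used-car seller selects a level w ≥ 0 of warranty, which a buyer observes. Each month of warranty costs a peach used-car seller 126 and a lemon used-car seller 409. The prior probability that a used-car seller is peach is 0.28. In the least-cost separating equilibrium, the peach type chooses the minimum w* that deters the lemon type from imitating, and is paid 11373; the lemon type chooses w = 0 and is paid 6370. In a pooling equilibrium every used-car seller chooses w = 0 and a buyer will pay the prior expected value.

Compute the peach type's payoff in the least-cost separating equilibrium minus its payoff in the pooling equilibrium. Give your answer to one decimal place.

2060.9

Least-cost separating signal: w* solves 6370 = 11373 − 409·w*, so w* = (11373 − 6370)/409 ≈ 12.2323.
Peach type's separating payoff: 11373 − 126 × w* = 11373 − 126 × (11373 − 6370)/409 = 11373 − 630378/409 ≈ 9831.733.
Pooling payoff: 0.28 × 11373 + 0.72 × 6370 = 7770.84.
Difference: 9831.733 − 7770.84 = 2060.893, i.e. 2060.9 to one decimal place.
The peach type prefers to separate.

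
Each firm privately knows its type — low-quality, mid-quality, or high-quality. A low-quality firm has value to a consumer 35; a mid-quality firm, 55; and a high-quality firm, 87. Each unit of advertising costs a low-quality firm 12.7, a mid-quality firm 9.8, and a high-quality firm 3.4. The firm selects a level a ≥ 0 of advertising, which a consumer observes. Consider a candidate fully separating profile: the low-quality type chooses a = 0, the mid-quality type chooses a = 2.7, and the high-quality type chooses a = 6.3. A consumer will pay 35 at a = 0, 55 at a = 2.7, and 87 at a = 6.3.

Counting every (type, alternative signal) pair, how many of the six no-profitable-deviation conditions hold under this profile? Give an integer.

5

High-quality (own payoff 87 − 3.4×6.3 = 65.58): to a=0 gives 35 → no gain ✓; to a=2.7 gives 55 − 3.4×2.7 = 45.82 → no gain ✓.
Low-quality (own payoff 35): to a=2.7 gives 55 − 12.7×2.7 = 20.71 → no gain ✓; to a=6.3 gives 87 − 12.7×6.3 = 6.99 → no gain ✓.
Mid-quality (own payoff 55 − 9.8×2.7 = 28.54): to a=0 gives 35 → profitable ✗; to a=6.3 gives 87 − 9.8×6.3 = 25.26 → no gain ✓.
5 of the 6 constraints hold; not an equilibrium.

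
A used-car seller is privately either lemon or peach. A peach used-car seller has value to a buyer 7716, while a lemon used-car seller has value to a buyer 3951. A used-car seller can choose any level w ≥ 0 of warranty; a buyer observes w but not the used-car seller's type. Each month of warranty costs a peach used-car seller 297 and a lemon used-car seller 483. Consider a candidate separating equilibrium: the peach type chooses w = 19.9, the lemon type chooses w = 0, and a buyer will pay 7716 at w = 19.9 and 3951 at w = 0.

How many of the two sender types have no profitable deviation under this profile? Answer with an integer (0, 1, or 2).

Lemon type: stay at 0 → 3951; mimic → 7716 − 483 × 19.9 = -1895.7. IC holds (3951 ≥ -1895.7).
Peach type: signal → 7716 − 297 × 19.9 = 1805.7; deviate to 0 → 3951. IC fails (1805.7 < 3951).
1 of 2 constraints hold, so this profile is not an equilibrium.

1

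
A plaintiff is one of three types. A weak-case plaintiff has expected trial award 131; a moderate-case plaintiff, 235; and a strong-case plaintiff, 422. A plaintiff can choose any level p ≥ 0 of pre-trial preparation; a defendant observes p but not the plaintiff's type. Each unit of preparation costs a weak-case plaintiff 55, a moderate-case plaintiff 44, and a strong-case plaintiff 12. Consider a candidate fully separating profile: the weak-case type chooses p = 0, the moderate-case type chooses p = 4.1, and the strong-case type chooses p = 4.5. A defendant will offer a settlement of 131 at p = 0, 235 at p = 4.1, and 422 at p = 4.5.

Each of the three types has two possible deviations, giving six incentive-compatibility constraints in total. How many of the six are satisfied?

3

Strong-case (own payoff 422 − 12×4.5 = 368): to p=0 gives 131 → no gain ✓; to p=4.1 gives 235 − 12×4.1 = 185.8 → no gain ✓.
Weak-case (own payoff 131): to p=4.1 gives 235 − 55×4.1 = 9.5 → no gain ✓; to p=4.5 gives 422 − 55×4.5 = 174.5 → profitable ✗.
Moderate-case (own payoff 235 − 44×4.1 = 54.6): to p=0 gives 131 → profitable ✗; to p=4.5 gives 422 − 44×4.5 = 224 → profitable ✗.
3 of the 6 constraints hold; not an equilibrium.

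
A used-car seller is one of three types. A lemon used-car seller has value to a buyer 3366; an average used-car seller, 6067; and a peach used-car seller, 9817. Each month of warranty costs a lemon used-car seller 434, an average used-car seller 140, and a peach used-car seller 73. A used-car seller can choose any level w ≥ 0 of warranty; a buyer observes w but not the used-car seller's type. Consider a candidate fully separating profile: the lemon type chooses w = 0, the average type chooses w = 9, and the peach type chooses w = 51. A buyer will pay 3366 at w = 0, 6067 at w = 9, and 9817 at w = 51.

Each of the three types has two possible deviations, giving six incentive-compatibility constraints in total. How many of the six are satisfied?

Lemon (own payoff 3366): to w=9 gives 6067 − 434×9 = 2161 → no gain ✓; to w=51 gives 9817 − 434×51 = -12317 → no gain ✓.
Peach (own payoff 9817 − 73×51 = 6094): to w=0 gives 3366 → no gain ✓; to w=9 gives 6067 − 73×9 = 5410 → no gain ✓.
Average (own payoff 6067 − 140×9 = 4807): to w=0 gives 3366 → no gain ✓; to w=51 gives 9817 − 140×51 = 2677 → no gain ✓.
6 of the 6 constraints hold; this profile is a separating equilibrium.

6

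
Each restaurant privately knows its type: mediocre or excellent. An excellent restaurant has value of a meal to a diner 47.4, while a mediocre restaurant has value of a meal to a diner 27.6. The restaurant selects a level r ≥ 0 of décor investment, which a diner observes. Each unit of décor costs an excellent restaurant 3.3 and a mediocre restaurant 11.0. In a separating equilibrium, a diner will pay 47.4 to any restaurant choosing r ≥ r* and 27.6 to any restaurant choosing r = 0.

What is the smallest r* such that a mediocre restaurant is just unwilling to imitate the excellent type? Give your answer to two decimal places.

1.80

A mediocre restaurant choosing r = 0 receives 27.6.
Imitating at r* instead would pay 47.4 at cost 11.0·r*, netting 47.4 − 11.0·r*.
Indifference: 27.6 = 47.4 − 11.0·r*, so r* = (47.4 − 27.6) / 11.0 = 1.80.
This is the mediocre type's binding incentive-compatibility constraint; any r ≥ 1.80 sustains separation on that side.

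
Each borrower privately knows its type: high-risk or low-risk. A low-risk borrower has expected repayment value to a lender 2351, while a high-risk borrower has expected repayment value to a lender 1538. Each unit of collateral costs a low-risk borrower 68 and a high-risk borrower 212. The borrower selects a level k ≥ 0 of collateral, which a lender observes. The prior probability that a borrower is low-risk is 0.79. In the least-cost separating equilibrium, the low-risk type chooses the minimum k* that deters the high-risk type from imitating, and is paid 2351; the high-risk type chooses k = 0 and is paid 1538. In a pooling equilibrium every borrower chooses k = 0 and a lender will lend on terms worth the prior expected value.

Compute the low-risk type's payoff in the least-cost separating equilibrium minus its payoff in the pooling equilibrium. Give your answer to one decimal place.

-90.0

Least-cost separating signal: k* solves 1538 = 2351 − 212·k*, so k* = (2351 − 1538)/212 ≈ 3.8349.
Low-risk type's separating payoff: 2351 − 68 × k* = 2351 − 68 × (2351 − 1538)/212 = 2351 − 55284/212 ≈ 2090.226.
Pooling payoff: 0.79 × 2351 + 0.21 × 1538 = 2180.27.
Difference: 2090.226 − 2180.27 = -90.044, i.e. -90.0 to one decimal place.
The low-risk type would prefer the pooling outcome.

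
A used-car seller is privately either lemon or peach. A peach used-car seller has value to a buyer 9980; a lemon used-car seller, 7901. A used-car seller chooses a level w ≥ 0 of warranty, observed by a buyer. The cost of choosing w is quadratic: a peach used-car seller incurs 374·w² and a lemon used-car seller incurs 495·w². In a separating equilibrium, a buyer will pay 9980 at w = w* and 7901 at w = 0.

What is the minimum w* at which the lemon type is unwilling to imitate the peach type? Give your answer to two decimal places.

The lemon type at w = 0 receives 7901; imitating at w* yields 9980 − 495·w*².
Indifference: 7901 = 9980 − 495·w*², so w*² = (9980 − 7901) / 495 = 4.2.
w* = √4.2 ≈ 2.05.

2.05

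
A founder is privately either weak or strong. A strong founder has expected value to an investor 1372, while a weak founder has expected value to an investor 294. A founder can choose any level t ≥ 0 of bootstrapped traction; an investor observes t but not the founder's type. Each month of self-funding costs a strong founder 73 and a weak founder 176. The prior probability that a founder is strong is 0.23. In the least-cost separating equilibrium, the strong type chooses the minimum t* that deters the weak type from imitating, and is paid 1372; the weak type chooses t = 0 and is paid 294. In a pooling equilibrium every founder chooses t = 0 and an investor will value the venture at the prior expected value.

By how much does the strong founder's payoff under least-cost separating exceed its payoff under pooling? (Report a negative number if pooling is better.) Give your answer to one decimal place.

Least-cost separating signal: t* solves 294 = 1372 − 176·t*, so t* = (1372 − 294)/176 = 6.125.
Strong type's separating payoff: 1372 − 73 × t* = 1372 − 73 × (1372 − 294)/176 = 1372 − 78694/176 = 924.875.
Pooling payoff: 0.23 × 1372 + 0.77 × 294 = 541.94.
Difference: 924.875 − 541.94 = 382.935, i.e. 382.9 to one decimal place.
The strong type prefers to separate.

382.9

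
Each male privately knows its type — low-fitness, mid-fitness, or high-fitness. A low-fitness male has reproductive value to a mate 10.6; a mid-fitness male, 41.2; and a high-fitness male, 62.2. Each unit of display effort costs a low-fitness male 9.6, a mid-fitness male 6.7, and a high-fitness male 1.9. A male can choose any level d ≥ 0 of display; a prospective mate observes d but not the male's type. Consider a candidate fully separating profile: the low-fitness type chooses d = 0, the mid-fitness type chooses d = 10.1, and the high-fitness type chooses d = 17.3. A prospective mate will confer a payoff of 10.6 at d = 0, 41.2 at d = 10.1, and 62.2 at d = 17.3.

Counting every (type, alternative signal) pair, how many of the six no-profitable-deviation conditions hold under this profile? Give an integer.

High-fitness (own payoff 62.2 − 1.9×17.3 = 29.33): to d=0 gives 10.6 → no gain ✓; to d=10.1 gives 41.2 − 1.9×10.1 = 22.01 → no gain ✓.
Mid-fitness (own payoff 41.2 − 6.7×10.1 = -26.47): to d=0 gives 10.6 → profitable ✗; to d=17.3 gives 62.2 − 6.7×17.3 = -53.71 → no gain ✓.
Low-fitness (own payoff 10.6): to d=10.1 gives 41.2 − 9.6×10.1 = -55.76 → no gain ✓; to d=17.3 gives 62.2 − 9.6×17.3 = -103.88 → no gain ✓.
5 of the 6 constraints hold; not an equilibrium.

5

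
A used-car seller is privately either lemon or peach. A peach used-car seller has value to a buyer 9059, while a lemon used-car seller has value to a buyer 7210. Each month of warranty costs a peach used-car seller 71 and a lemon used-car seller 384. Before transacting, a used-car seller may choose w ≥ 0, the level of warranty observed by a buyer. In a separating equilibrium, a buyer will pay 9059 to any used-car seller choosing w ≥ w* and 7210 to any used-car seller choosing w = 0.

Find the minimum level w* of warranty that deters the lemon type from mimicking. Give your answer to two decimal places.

A lemon used-car seller choosing w = 0 receives 7210.
Imitating at w* instead would pay 9059 at cost 384·w*, netting 9059 − 384·w*.
Indifference: 7210 = 9059 − 384·w*, so w* = (9059 − 7210) / 384 ≈ 4.82.
This is the lemon type's binding incentive-compatibility constraint; any w ≥ 4.82 sustains separation on that side.

4.82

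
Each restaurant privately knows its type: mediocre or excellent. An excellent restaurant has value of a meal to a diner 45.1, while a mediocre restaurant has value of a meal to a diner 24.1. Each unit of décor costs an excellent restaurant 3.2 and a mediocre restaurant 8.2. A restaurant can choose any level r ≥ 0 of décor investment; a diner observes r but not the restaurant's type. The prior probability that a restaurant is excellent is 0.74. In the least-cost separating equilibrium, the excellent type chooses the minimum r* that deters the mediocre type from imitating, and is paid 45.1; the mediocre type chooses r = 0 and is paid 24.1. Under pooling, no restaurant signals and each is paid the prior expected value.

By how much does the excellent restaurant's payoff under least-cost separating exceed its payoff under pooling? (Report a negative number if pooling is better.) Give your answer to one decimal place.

-2.7

Least-cost separating signal: r* solves 24.1 = 45.1 − 8.2·r*, so r* = (45.1 − 24.1)/8.2 ≈ 2.5610.
Excellent type's separating payoff: 45.1 − 3.2 × r* = 45.1 − 3.2 × (45.1 − 24.1)/8.2 = 45.1 − 67.2/8.2 ≈ 36.905.
Pooling payoff: 0.74 × 45.1 + 0.26 × 24.1 = 39.64.
Difference: 36.905 − 39.64 = -2.735, i.e. -2.7 to one decimal place.
The excellent type would prefer the pooling outcome.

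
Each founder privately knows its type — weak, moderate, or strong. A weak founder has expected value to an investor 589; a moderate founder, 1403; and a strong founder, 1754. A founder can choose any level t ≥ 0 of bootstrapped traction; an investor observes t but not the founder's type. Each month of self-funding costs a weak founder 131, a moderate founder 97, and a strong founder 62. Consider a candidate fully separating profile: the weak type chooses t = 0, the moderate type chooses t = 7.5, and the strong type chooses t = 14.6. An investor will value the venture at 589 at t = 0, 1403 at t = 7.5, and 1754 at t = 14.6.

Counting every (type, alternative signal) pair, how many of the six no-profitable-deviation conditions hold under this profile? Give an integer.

Weak (own payoff 589): to t=7.5 gives 1403 − 131×7.5 = 420.5 → no gain ✓; to t=14.6 gives 1754 − 131×14.6 = -158.6 → no gain ✓.
Strong (own payoff 1754 − 62×14.6 = 848.8): to t=0 gives 589 → no gain ✓; to t=7.5 gives 1403 − 62×7.5 = 938 → profitable ✗.
Moderate (own payoff 1403 − 97×7.5 = 675.5): to t=0 gives 589 → no gain ✓; to t=14.6 gives 1754 − 97×14.6 = 337.8 → no gain ✓.
5 of the 6 constraints hold; not an equilibrium.

5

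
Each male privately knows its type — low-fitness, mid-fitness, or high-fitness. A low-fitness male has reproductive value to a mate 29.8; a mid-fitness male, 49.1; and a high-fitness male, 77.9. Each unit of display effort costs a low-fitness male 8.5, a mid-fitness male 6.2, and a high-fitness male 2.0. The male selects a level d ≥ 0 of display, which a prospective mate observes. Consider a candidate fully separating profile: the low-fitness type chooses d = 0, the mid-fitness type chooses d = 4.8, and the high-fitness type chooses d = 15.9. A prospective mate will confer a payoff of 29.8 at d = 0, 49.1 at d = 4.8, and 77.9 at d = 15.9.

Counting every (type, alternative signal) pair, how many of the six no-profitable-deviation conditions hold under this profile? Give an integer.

5

High-fitness (own payoff 77.9 − 2.0×15.9 = 46.1): to d=0 gives 29.8 → no gain ✓; to d=4.8 gives 49.1 − 2.0×4.8 = 39.5 → no gain ✓.
Mid-fitness (own payoff 49.1 − 6.2×4.8 = 19.34): to d=0 gives 29.8 → profitable ✗; to d=15.9 gives 77.9 − 6.2×15.9 = -20.68 → no gain ✓.
Low-fitness (own payoff 29.8): to d=4.8 gives 49.1 − 8.5×4.8 = 8.3 → no gain ✓; to d=15.9 gives 77.9 − 8.5×15.9 = -57.25 → no gain ✓.
5 of the 6 constraints hold; not an equilibrium.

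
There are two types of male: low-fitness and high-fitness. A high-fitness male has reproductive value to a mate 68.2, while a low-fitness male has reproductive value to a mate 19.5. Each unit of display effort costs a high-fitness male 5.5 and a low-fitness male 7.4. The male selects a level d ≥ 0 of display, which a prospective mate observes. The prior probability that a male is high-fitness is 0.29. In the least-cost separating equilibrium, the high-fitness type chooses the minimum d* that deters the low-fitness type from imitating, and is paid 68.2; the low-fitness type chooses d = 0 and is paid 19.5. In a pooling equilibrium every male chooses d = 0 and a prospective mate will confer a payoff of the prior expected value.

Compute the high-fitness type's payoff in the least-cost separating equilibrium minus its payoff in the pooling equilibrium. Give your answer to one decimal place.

Least-cost separating signal: d* solves 19.5 = 68.2 − 7.4·d*, so d* = (68.2 − 19.5)/7.4 ≈ 6.5811.
High-fitness type's separating payoff: 68.2 − 5.5 × d* = 68.2 − 5.5 × (68.2 − 19.5)/7.4 = 68.2 − 267.85/7.4 ≈ 32.004.
Pooling payoff: 0.29 × 68.2 + 0.71 × 19.5 = 33.623.
Difference: 32.004 − 33.623 = -1.619, i.e. -1.6 to one decimal place.
The high-fitness type would prefer the pooling outcome.

-1.6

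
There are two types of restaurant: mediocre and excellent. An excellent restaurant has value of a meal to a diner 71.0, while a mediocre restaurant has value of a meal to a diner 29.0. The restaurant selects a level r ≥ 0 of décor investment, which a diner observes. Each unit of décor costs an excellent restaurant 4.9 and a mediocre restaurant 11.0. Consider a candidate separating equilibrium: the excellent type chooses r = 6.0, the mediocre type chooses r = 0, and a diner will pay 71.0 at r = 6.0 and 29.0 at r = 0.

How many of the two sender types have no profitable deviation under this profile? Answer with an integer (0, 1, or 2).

2

Mediocre type: stay at 0 → 29.0; mimic → 71.0 − 11.0 × 6.0 = 5. IC holds (29.0 ≥ 5).
Excellent type: signal → 71.0 − 4.9 × 6.0 = 41.6; deviate to 0 → 29.0. IC holds (41.6 ≥ 29.0).
2 of 2 constraints hold, so this is a separating equilibrium.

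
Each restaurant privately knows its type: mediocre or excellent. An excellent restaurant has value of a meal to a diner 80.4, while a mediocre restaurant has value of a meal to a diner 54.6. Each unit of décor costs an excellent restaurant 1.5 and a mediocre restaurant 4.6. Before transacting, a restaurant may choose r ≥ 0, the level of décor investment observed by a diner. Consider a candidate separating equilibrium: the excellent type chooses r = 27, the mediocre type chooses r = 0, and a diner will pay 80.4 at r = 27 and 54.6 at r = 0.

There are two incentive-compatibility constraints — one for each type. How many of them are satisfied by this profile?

1

Mediocre type: stay at 0 → 54.6; mimic → 80.4 − 4.6 × 27 = -43.8. IC holds (54.6 ≥ -43.8).
Excellent type: signal → 80.4 − 1.5 × 27 = 39.9; deviate to 0 → 54.6. IC fails (39.9 < 54.6).
1 of 2 constraints hold, so this profile is not an equilibrium.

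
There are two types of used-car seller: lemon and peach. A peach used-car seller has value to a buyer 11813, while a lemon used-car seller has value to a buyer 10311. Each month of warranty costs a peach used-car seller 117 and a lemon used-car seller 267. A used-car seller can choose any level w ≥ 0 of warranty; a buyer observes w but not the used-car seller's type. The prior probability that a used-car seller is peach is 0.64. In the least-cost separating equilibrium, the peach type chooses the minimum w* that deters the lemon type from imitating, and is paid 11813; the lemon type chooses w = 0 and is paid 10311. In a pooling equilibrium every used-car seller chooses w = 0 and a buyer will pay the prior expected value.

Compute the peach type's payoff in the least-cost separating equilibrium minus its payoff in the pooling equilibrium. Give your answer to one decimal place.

Least-cost separating signal: w* solves 10311 = 11813 − 267·w*, so w* = (11813 − 10311)/267 ≈ 5.6255.
Peach type's separating payoff: 11813 − 117 × w* = 11813 − 117 × (11813 − 10311)/267 = 11813 − 175734/267 ≈ 11154.820.
Pooling payoff: 0.64 × 11813 + 0.36 × 10311 = 11272.28.
Difference: 11154.820 − 11272.28 = -117.46, i.e. -117.5 to one decimal place.
The peach type would prefer the pooling outcome.

-117.5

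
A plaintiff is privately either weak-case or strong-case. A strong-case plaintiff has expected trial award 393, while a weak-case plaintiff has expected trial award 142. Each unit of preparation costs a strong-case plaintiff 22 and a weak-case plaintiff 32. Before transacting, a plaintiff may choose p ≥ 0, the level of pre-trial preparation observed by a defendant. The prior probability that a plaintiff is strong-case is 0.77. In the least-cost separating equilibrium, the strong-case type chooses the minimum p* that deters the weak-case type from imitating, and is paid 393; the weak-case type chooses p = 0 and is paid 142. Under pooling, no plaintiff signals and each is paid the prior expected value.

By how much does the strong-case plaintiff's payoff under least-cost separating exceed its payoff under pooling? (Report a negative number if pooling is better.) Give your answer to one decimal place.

-114.8

Least-cost separating signal: p* solves 142 = 393 − 32·p*, so p* = (393 − 142)/32 ≈ 7.8438.
Strong-case type's separating payoff: 393 − 22 × p* = 393 − 22 × (393 − 142)/32 = 393 − 5522/32 ≈ 220.438.
Pooling payoff: 0.77 × 393 + 0.23 × 142 = 335.27.
Difference: 220.438 − 335.27 = -114.832, i.e. -114.8 to one decimal place.
The strong-case type would prefer the pooling outcome.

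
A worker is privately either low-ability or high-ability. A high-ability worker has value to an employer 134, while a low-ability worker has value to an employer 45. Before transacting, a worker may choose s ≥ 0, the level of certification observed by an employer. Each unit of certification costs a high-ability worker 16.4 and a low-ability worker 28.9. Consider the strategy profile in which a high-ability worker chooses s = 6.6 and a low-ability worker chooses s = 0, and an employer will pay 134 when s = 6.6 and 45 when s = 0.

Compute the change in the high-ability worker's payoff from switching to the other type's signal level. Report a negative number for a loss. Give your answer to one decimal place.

Playing s = 6.6 the high-ability worker receives 134 − 16.4 × 6.6 = 25.76.
Deviating to s = 0 yields 45 instead.
Gain from deviating: 45 − 25.76 = 19.24, i.e. 19.2 to one decimal place.
The gain is positive, so the high-ability type's incentive-compatibility constraint is violated — this profile is not a separating equilibrium.

19.2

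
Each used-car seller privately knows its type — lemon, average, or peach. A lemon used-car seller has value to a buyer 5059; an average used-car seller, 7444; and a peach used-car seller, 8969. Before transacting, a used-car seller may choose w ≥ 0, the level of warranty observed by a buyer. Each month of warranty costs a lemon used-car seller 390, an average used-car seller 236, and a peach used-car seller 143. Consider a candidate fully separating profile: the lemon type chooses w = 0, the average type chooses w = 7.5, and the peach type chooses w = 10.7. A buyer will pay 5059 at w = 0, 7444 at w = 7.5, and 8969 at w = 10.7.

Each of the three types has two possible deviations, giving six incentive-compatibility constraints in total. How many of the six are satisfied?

Lemon (own payoff 5059): to w=7.5 gives 7444 − 390×7.5 = 4519 → no gain ✓; to w=10.7 gives 8969 − 390×10.7 = 4796 → no gain ✓.
Peach (own payoff 8969 − 143×10.7 = 7438.9): to w=0 gives 5059 → no gain ✓; to w=7.5 gives 7444 − 143×7.5 = 6371.5 → no gain ✓.
Average (own payoff 7444 − 236×7.5 = 5674): to w=0 gives 5059 → no gain ✓; to w=10.7 gives 8969 − 236×10.7 = 6443.8 → profitable ✗.
5 of the 6 constraints hold; not an equilibrium.

5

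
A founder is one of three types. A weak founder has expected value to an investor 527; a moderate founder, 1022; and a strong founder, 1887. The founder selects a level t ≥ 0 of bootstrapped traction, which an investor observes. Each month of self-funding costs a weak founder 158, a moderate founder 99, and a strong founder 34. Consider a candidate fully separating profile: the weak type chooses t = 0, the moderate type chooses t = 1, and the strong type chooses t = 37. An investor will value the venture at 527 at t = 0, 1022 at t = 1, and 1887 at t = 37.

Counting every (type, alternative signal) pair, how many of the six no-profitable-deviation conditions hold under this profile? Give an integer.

4

Weak (own payoff 527): to t=1 gives 1022 − 158×1 = 864 → profitable ✗; to t=37 gives 1887 − 158×37 = -3959 → no gain ✓.
Strong (own payoff 1887 − 34×37 = 629): to t=0 gives 527 → no gain ✓; to t=1 gives 1022 − 34×1 = 988 → profitable ✗.
Moderate (own payoff 1022 − 99×1 = 923): to t=0 gives 527 → no gain ✓; to t=37 gives 1887 − 99×37 = -1776 → no gain ✓.
4 of the 6 constraints hold; not an equilibrium.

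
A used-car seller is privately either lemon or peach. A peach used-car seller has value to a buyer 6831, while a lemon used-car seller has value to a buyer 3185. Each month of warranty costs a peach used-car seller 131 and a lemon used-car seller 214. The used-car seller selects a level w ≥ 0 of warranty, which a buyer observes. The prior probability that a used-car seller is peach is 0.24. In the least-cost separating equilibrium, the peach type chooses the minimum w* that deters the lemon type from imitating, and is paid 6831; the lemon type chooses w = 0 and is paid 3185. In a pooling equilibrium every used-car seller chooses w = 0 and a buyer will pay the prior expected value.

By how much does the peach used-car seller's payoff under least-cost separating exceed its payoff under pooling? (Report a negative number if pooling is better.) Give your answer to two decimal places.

Least-cost separating signal: w* solves 3185 = 6831 − 214·w*, so w* = (6831 − 3185)/214 ≈ 17.0374.
Peach type's separating payoff: 6831 − 131 × w* = 6831 − 131 × (6831 − 3185)/214 = 6831 − 477626/214 ≈ 4599.1028.
Pooling payoff: 0.24 × 6831 + 0.76 × 3185 = 4060.04.
Difference: 4599.1028 − 4060.04 = 539.0628, i.e. 539.06 to two decimal places.
The peach type prefers to separate.

539.06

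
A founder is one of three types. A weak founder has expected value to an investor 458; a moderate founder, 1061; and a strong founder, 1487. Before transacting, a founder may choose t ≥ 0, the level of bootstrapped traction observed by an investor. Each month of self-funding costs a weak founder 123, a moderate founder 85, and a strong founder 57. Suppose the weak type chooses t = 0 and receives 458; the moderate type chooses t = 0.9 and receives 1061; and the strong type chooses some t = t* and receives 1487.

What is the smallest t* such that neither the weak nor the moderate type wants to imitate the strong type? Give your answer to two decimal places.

8.37

Moderate type (on-path payoff 1061 − 85×0.9 = 984.5) won't mimic when 984.5 ≥ 1487 − 85·t*, i.e. t* ≥ 5.91.
Weak type (on-path payoff 458) won't mimic when 458 ≥ 1487 − 123·t*, i.e. t* ≥ 8.37.
Both must hold, so t* = max(8.37, 5.91) = 8.37. The weak type's constraint binds.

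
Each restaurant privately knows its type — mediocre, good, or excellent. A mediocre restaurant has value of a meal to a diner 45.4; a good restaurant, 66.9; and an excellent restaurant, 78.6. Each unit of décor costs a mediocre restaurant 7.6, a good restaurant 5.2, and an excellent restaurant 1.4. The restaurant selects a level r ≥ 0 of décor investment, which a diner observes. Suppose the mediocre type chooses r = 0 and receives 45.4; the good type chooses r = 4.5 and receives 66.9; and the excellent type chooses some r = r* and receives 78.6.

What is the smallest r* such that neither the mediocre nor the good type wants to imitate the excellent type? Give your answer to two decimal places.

6.75

Mediocre type (on-path payoff 45.4) won't mimic when 45.4 ≥ 78.6 − 7.6·r*, i.e. r* ≥ 4.37.
Good type (on-path payoff 66.9 − 5.2×4.5 = 43.5) won't mimic when 43.5 ≥ 78.6 − 5.2·r*, i.e. r* ≥ 6.75.
Both must hold, so r* = max(4.37, 6.75) = 6.75. The good type's constraint binds.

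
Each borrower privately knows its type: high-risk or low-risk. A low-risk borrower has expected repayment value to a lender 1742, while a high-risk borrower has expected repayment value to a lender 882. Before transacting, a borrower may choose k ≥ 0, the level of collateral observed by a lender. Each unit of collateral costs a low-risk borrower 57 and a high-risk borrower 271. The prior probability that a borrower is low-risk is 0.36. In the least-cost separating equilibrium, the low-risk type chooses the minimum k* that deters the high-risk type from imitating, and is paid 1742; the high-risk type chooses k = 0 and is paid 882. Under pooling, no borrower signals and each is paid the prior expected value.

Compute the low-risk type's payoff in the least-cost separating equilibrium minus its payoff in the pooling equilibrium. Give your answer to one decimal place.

369.5

Least-cost separating signal: k* solves 882 = 1742 − 271·k*, so k* = (1742 − 882)/271 ≈ 3.1734.
Low-risk type's separating payoff: 1742 − 57 × k* = 1742 − 57 × (1742 − 882)/271 = 1742 − 49020/271 ≈ 1561.114.
Pooling payoff: 0.36 × 1742 + 0.64 × 882 = 1191.6.
Difference: 1561.114 − 1191.6 = 369.514, i.e. 369.5 to one decimal place.
The low-risk type prefers to separate.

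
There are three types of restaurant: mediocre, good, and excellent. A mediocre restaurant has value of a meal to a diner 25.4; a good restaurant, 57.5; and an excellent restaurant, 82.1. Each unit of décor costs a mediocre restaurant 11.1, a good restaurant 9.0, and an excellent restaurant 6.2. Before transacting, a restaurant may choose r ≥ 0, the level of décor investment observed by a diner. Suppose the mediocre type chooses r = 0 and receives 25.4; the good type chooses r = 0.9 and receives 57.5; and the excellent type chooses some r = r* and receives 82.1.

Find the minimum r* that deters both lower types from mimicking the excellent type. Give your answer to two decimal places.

5.11

Good type (on-path payoff 57.5 − 9.0×0.9 = 49.4) won't mimic when 49.4 ≥ 82.1 − 9.0·r*, i.e. r* ≥ 3.63.
Mediocre type (on-path payoff 25.4) won't mimic when 25.4 ≥ 82.1 − 11.1·r*, i.e. r* ≥ 5.11.
Both must hold, so r* = max(5.11, 3.63) = 5.11. The mediocre type's constraint binds.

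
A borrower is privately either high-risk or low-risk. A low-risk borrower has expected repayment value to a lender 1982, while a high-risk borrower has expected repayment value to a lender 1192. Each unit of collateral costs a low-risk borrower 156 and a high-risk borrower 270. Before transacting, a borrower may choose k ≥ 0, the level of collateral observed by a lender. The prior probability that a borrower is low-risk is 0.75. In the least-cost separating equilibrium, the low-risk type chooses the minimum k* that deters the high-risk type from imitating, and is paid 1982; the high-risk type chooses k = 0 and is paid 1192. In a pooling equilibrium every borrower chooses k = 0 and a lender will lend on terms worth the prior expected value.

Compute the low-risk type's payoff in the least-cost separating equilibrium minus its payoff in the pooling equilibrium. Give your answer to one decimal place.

-258.9

Least-cost separating signal: k* solves 1192 = 1982 − 270·k*, so k* = (1982 − 1192)/270 ≈ 2.9259.
Low-risk type's separating payoff: 1982 − 156 × k* = 1982 − 156 × (1982 − 1192)/270 = 1982 − 123240/270 ≈ 1525.556.
Pooling payoff: 0.75 × 1982 + 0.25 × 1192 = 1784.5.
Difference: 1525.556 − 1784.5 = -258.944, i.e. -258.9 to one decimal place.
The low-risk type would prefer the pooling outcome.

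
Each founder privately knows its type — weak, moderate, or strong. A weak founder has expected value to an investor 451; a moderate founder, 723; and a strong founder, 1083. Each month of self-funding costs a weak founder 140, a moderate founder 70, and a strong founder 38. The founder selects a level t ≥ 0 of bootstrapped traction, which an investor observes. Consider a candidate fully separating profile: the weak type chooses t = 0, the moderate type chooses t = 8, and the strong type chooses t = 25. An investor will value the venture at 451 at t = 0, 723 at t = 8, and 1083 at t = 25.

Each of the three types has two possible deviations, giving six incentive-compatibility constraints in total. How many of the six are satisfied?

3

Strong (own payoff 1083 − 38×25 = 133): to t=0 gives 451 → profitable ✗; to t=8 gives 723 − 38×8 = 419 → profitable ✗.
Moderate (own payoff 723 − 70×8 = 163): to t=0 gives 451 → profitable ✗; to t=25 gives 1083 − 70×25 = -667 → no gain ✓.
Weak (own payoff 451): to t=8 gives 723 − 140×8 = -397 → no gain ✓; to t=25 gives 1083 − 140×25 = -2417 → no gain ✓.
3 of the 6 constraints hold; not an equilibrium.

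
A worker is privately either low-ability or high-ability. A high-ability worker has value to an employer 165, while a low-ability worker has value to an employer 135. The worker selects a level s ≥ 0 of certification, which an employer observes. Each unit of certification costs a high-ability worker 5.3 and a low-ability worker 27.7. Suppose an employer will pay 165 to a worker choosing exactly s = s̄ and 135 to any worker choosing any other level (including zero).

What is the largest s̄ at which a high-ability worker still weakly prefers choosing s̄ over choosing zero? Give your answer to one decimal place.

5.7

Choosing s̄ yields the high-ability type 165 − 5.3·s̄; choosing zero yields 135.
The high-ability type is indifferent at 165 − 5.3·s̄ = 135, i.e. s̄ = (165 − 135) / 5.3 ≈ 5.7.
For any s̄ above 5.7 the high-ability type would rather pool at zero, so separation collapses.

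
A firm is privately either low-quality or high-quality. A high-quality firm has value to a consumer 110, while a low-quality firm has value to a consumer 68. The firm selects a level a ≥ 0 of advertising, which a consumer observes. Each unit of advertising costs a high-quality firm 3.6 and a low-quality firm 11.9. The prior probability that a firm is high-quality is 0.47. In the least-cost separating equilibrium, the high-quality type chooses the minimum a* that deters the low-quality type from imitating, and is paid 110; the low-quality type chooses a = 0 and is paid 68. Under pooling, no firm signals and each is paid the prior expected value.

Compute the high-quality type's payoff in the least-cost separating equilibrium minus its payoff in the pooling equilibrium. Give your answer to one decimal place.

9.6

Least-cost separating signal: a* solves 68 = 110 − 11.9·a*, so a* = (110 − 68)/11.9 ≈ 3.5294.
High-quality type's separating payoff: 110 − 3.6 × a* = 110 − 3.6 × (110 − 68)/11.9 = 110 − 151.2/11.9 ≈ 97.294.
Pooling payoff: 0.47 × 110 + 0.53 × 68 = 87.74.
Difference: 97.294 − 87.74 = 9.554, i.e. 9.6 to one decimal place.
The high-quality type prefers to separate.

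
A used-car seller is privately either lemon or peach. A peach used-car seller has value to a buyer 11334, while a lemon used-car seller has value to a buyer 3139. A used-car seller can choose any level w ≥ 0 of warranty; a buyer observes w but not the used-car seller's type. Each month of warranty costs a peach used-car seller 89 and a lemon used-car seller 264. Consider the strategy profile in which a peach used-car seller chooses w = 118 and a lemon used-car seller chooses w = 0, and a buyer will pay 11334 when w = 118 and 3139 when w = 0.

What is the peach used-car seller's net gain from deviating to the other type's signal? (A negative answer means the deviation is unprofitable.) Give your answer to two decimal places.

2307.00

Playing w = 118 the peach used-car seller receives 11334 − 89 × 118 = 832.
Deviating to w = 0 yields 3139 instead.
Gain from deviating: 3139 − 832 = 2307.00.
The gain is positive, so the peach type's incentive-compatibility constraint is violated — this profile is not a separating equilibrium.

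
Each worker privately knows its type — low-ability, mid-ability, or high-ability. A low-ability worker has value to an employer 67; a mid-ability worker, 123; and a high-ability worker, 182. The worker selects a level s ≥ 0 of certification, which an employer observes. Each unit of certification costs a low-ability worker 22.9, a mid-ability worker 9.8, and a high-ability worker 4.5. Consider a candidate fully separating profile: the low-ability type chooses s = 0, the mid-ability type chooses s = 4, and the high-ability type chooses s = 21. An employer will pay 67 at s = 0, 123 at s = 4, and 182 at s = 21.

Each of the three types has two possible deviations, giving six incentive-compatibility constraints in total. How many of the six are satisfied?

5

Low-ability (own payoff 67): to s=4 gives 123 − 22.9×4 = 31.4 → no gain ✓; to s=21 gives 182 − 22.9×21 = -298.9 → no gain ✓.
Mid-ability (own payoff 123 − 9.8×4 = 83.8): to s=0 gives 67 → no gain ✓; to s=21 gives 182 − 9.8×21 = -23.8 → no gain ✓.
High-ability (own payoff 182 − 4.5×21 = 87.5): to s=0 gives 67 → no gain ✓; to s=4 gives 123 − 4.5×4 = 105 → profitable ✗.
5 of the 6 constraints hold; not an equilibrium.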